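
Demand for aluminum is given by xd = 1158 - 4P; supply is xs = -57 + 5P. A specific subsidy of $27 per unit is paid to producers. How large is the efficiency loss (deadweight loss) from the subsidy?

Pre-subsidy: 1158 - 4P = -57 + 5P gives P* = 135, x* = 618.
With the subsidy, sellers receive Ps = Pb + 27 for each unit, where Pb is the price buyers pay.
Supply in terms of Pb becomes xs = -57 + 5(Pb + 27) = 78 + 5Pb. Setting this equal to demand: 1158 - 4Pb = 78 + 5Pb, so Pb = 120.
Sellers receive Ps = 120 + 27 = 147; x' = 1158 − 4·120 = 678.
The subsidy expands output by 678 − 618 = 60 past the efficient level; on those units the gap between marginal cost and willingness to pay runs from 0 up to 27.
DWL = ½ × 27 × 60 = 810.

Deadweight loss = $810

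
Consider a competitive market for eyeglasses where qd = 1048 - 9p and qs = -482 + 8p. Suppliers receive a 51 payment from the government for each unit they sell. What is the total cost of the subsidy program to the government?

Government cost = 23154

Pre-subsidy: 1048 - 9p = -482 + 8p gives p* = 90, q* = 238.
With the subsidy, sellers receive ps = pb + 51 for each unit, where pb is the price buyers pay.
Supply in terms of pb becomes qs = -482 + 8(pb + 51) = -74 + 8pb. Setting this equal to demand: 1048 - 9pb = -74 + 8pb, so pb = 66.
Sellers receive ps = 66 + 51 = 117; q' = 1048 − 9·66 = 454.
Government outlay = subsidy × quantity = 51 × 454 = 23154.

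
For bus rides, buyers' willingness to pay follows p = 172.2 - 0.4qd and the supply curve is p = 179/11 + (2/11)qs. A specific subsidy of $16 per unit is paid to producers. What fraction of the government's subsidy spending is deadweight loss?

Pre-subsidy: 172.2 - 0.4q = 179/11 + (2/11)q gives q* = 268 and p* = 65.
With the subsidy, sellers receive ps = pb + 16 for each unit, where pb is the price buyers pay.
On the curves, pb = 172.2 - 0.4q and ps = 179/11 + (2/11)q; the wedge ps − pb = 16 gives 179/11 + (2/11)q − (172.2 - 0.4q) = 16, so q' = 295.5.
Then pb = 172.2 − 0.4·295.5 = 54 and ps = 179/11 + (2/11)·295.5 = 70.
ΔCS = ½(268 + 295.5)(65 − 54) = 3099.25; ΔPS = ½(268 + 295.5)(70 − 65) = 1408.75.
Government spending = 16 × 295.5 = 4728.
DWL = ½ × 16 × (295.5 − 268) = 220; fraction = 220 / 4728 = 55/1182.

DWL / government spending = 55/1182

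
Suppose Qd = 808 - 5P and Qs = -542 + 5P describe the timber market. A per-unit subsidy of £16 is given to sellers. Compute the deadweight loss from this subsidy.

Deadweight loss = £320

Pre-subsidy: 808 - 5P = -542 + 5P gives P* = 135, Q* = 133.
With the subsidy, sellers receive Ps = Pb + 16 for each unit, where Pb is the price buyers pay.
Supply in terms of Pb becomes Qs = -542 + 5(Pb + 16) = -462 + 5Pb. Setting this equal to demand: 808 - 5Pb = -462 + 5Pb, so Pb = 127.
Sellers receive Ps = 127 + 16 = 143; Q' = 808 − 5·127 = 173.
The subsidy expands output by 173 − 133 = 40 past the efficient level; on those units the gap between marginal cost and willingness to pay runs from 0 up to 16.
DWL = ½ × 16 × 40 = 320.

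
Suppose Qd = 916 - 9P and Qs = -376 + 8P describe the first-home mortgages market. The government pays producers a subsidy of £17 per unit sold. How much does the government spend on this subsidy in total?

Government cost = £5168

Pre-subsidy: 916 - 9P = -376 + 8P gives P* = 76, Q* = 232.
With the subsidy, sellers receive Ps = Pb + 17 for each unit, where Pb is the price buyers pay.
Supply in terms of Pb becomes Qs = -376 + 8(Pb + 17) = -240 + 8Pb. Setting this equal to demand: 916 - 9Pb = -240 + 8Pb, so Pb = 68.
Sellers receive Ps = 68 + 17 = 85; Q' = 916 − 9·68 = 304.
Government outlay = subsidy × quantity = 17 × 304 = 5168.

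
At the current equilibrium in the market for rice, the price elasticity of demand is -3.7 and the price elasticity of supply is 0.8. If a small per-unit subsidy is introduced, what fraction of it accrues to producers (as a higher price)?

For a small subsidy around the equilibrium, the benefit split depends on the relative slopes, which at a point are proportional to the elasticities.
Buyer share = εs/(εs + |εd|) = 0.8/(0.8 + 3.7) = 8/45; seller share = |εd|/(εs + |εd|) = 37/45.
So producers capture 37/45 of the subsidy.

Producer share = 37/45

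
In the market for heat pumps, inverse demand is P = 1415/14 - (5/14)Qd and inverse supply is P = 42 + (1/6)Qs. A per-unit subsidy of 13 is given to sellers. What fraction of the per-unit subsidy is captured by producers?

Pre-subsidy: 1415/14 - (5/14)Q = 42 + (1/6)Q gives Q* = 2481/22 and P* = 2675/44.
With the subsidy, sellers receive Ps = Pb + 13 for each unit, where Pb is the price buyers pay.
On the curves, Pb = 1415/14 - (5/14)Q and Ps = 42 + (1/6)Q; the wedge Ps − Pb = 13 gives 42 + (1/6)Q − (1415/14 - (5/14)Q) = 13, so Q' = 3027/22.
Then Pb = 1415/14 − (5/14)·(3027/22) = 2285/44 and Ps = 42 + (1/6)·(3027/22) = 2857/44.
Buyers' price falls by P* − Pb = 2675/44 − 2285/44 = 195/22; sellers' price rises by Ps − P* = 2857/44 − 2675/44 = 91/22.
So producers capture (91/22)/13 = 7/22 of each unit of subsidy.

Producer share = 7/22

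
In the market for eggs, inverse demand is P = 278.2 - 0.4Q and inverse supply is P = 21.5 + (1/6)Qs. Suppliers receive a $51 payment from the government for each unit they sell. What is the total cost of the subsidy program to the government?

Government cost = $27693

Pre-subsidy: 278.2 - 0.4Q = 21.5 + (1/6)Q gives Q* = 453 and P* = 97.
With the subsidy, sellers receive Ps = Pb + 51 for each unit, where Pb is the price buyers pay.
On the curves, Pb = 278.2 - 0.4Q and Ps = 21.5 + (1/6)Q; the wedge Ps − Pb = 51 gives 21.5 + (1/6)Q − (278.2 - 0.4Q) = 51, so Q' = 543.
Then Pb = 278.2 − 0.4·543 = 61 and Ps = 21.5 + (1/6)·543 = 112.
Government outlay = subsidy × quantity = 51 × 543 = 27693.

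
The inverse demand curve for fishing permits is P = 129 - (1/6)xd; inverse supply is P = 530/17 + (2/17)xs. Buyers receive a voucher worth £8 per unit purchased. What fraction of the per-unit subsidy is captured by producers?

Pre-subsidy: 129 - (1/6)x = 530/17 + (2/17)x gives x* = 9978/29 and P* = 2078/29.
With the rebate, buyers effectively pay Pb = Ps − 8, where Ps is the price sellers receive.
On the curves, Pb = 129 - (1/6)x and Ps = 530/17 + (2/17)x; the wedge Ps − Pb = 8 gives 530/17 + (2/17)x − (129 - (1/6)x) = 8, so x' = 10794/29.
Then Pb = 129 − (1/6)·(10794/29) = 1942/29 and Ps = 530/17 + (2/17)·(10794/29) = 2174/29.
Buyers' price falls by P* − Pb = 2078/29 − 1942/29 = 136/29; sellers' price rises by Ps − P* = 2174/29 − 2078/29 = 96/29.
So producers capture (96/29)/8 = 12/29 of each unit of subsidy.

Producer share = 12/29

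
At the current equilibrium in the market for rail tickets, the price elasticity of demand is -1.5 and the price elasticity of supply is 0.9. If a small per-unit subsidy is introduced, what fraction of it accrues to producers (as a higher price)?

Producer share = 0.625

For a small subsidy around the equilibrium, the benefit split depends on the relative slopes, which at a point are proportional to the elasticities.
Buyer share = εs/(εs + |εd|) = 0.9/(0.9 + 1.5) = 0.375; seller share = |εd|/(εs + |εd|) = 0.625.
So producers capture 0.625 of the subsidy.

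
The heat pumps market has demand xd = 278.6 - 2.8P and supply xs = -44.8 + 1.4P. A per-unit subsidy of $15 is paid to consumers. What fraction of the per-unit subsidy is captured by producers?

Pre-subsidy: 278.6 - 2.8P = -44.8 + 1.4P gives P* = 77, x* = 63.
With the rebate, buyers effectively pay Pb = Ps − 15, where Ps is the price sellers receive.
Demand in terms of Ps becomes xd = 278.6 − 2.8(Ps − 15) = 320.6 - 2.8Ps. Setting this equal to supply: 320.6 - 2.8Ps = -44.8 + 1.4Ps, so Ps = 87.
Buyers pay Pb = 87 − 15 = 72; x' = -44.8 + 1.4·87 = 77.
Buyers' price falls by P* − Pb = 77 − 72 = 5; sellers' price rises by Ps − P* = 87 − 77 = 10.
So producers capture 10/15 = 2/3 of each unit of subsidy.

Producer share = 2/3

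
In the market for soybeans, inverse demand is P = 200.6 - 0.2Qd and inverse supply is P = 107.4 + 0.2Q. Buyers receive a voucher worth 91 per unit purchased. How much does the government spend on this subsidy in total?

Government cost = 41905.5

Pre-subsidy: 200.6 - 0.2Q = 107.4 + 0.2Q gives Q* = 233 and P* = 154.
With the rebate, buyers effectively pay Pb = Ps − 91, where Ps is the price sellers receive.
On the curves, Pb = 200.6 - 0.2Q and Ps = 107.4 + 0.2Q; the wedge Ps − Pb = 91 gives 107.4 + 0.2Q − (200.6 - 0.2Q) = 91, so Q' = 460.5.
Then Pb = 200.6 − 0.2·460.5 = 108.5 and Ps = 107.4 + 0.2·460.5 = 199.5.
Government outlay = subsidy × quantity = 91 × 460.5 = 41905.5.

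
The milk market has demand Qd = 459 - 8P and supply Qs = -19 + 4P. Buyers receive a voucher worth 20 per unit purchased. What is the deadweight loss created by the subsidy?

Deadweight loss = 1600/3

Pre-subsidy: 459 - 8P = -19 + 4P gives P* = 239/6, Q* = 421/3.
With the rebate, buyers effectively pay Pb = Ps − 20, where Ps is the price sellers receive.
Demand in terms of Ps becomes Qd = 459 − 8(Ps − 20) = 619 - 8Ps. Setting this equal to supply: 619 - 8Ps = -19 + 4Ps, so Ps = 319/6.
Buyers pay Pb = 319/6 − 20 = 199/6; Q' = -19 + 4·(319/6) = 581/3.
The subsidy expands output by 581/3 − 421/3 = 160/3 past the efficient level; on those units the gap between marginal cost and willingness to pay runs from 0 up to 20.
DWL = ½ × 20 × 160/3 = 1600/3.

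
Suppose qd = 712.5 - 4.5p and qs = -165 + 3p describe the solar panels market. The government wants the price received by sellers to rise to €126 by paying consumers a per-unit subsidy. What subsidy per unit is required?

Required subsidy s = €15 per unit

At a seller price of 126, quantity supplied is -165 + 3·126 = 213.
Buyers absorb 213 only when they pay pb with 712.5 − 4.5·pb = 213, i.e. pb = 111.
s = ps − pb = 126 − 111 = 15.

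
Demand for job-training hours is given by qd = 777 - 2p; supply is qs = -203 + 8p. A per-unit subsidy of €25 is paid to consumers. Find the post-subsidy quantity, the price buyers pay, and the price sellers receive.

q' = 621; buyers pay €78; sellers receive €103

Pre-subsidy: 777 - 2p = -203 + 8p gives p* = 98, q* = 581.
With the rebate, buyers effectively pay pb = ps − 25, where ps is the price sellers receive.
Demand in terms of ps becomes qd = 777 − 2(ps − 25) = 827 - 2ps. Setting this equal to supply: 827 - 2ps = -203 + 8ps, so ps = 103.
Buyers pay pb = 103 − 25 = 78; q' = -203 + 8·103 = 621.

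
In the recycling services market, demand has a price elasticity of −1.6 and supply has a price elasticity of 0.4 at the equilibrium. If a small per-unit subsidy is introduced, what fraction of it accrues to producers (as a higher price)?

Producer share = 0.8

For a small subsidy around the equilibrium, the benefit split depends on the relative slopes, which at a point are proportional to the elasticities.
Buyer share = εs/(εs + |εd|) = 0.4/(0.4 + 1.6) = 0.2; seller share = |εd|/(εs + |εd|) = 0.8.
So producers capture 0.8 of the subsidy.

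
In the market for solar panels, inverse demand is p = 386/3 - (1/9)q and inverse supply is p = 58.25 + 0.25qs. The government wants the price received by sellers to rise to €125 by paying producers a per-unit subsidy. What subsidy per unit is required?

Required subsidy s = €26 per unit

At a seller price of 125, quantity supplied is -233 + 4·125 = 267.
Buyers absorb 267 only when they pay pb = 386/3 − (1/9)·267 = 99.
s = ps − pb = 125 − 99 = 26.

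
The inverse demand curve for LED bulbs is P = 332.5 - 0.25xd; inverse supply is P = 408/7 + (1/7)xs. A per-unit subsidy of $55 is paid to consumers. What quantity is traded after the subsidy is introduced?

Pre-subsidy: 332.5 - 0.25x = 408/7 + (1/7)x gives x* = 698 and P* = 158.
With the rebate, buyers effectively pay Pb = Ps − 55, where Ps is the price sellers receive.
On the curves, Pb = 332.5 - 0.25x and Ps = 408/7 + (1/7)x; the wedge Ps − Pb = 55 gives 408/7 + (1/7)x − (332.5 - 0.25x) = 55, so x' = 838.
Then Pb = 332.5 − 0.25·838 = 123 and Ps = 408/7 + (1/7)·838 = 178.

x' = 838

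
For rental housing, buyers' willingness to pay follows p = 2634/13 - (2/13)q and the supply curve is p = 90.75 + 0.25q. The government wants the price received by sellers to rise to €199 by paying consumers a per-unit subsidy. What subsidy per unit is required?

Required subsidy s = €63 per unit

At a seller price of 199, quantity supplied is -363 + 4·199 = 433.
Buyers absorb 433 only when they pay pb = 2634/13 − (2/13)·433 = 136.
s = ps − pb = 199 − 136 = 63.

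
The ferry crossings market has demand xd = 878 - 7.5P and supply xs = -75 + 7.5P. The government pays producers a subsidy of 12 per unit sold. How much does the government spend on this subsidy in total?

Pre-subsidy: 878 - 7.5P = -75 + 7.5P gives P* = 953/15, x* = 401.5.
With the subsidy, sellers receive Ps = Pb + 12 for each unit, where Pb is the price buyers pay.
Supply in terms of Pb becomes xs = -75 + 7.5(Pb + 12) = 15 + 7.5Pb. Setting this equal to demand: 878 - 7.5Pb = 15 + 7.5Pb, so Pb = 863/15.
Sellers receive Ps = 863/15 + 12 = 1043/15; x' = 878 − 7.5·(863/15) = 446.5.
Government outlay = subsidy × quantity = 12 × 446.5 = 5358.

Government cost = 5358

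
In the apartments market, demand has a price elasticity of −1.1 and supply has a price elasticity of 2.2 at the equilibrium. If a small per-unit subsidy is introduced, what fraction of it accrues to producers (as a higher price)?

Producer share = 1/3

For a small subsidy around the equilibrium, the benefit split depends on the relative slopes, which at a point are proportional to the elasticities.
Buyer share = εs/(εs + |εd|) = 2.2/(2.2 + 1.1) = 2/3; seller share = |εd|/(εs + |εd|) = 1/3.
So producers capture 1/3 of the subsidy.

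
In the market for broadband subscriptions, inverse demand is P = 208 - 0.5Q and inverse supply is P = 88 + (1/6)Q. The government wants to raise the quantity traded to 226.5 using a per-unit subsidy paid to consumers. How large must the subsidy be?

Required subsidy s = 31 per unit

At Q = 226.5, from the demand curve buyers pay Pb = 208 − 0.5·226.5 = 94.75; from the supply curve sellers need Ps = 88 + (1/6)·226.5 = 125.75.
The subsidy must fill the gap: s = Ps − Pb = 125.75 − 94.75 = 31.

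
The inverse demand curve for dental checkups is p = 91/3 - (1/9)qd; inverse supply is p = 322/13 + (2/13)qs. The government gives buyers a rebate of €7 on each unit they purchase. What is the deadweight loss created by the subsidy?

Pre-subsidy: 91/3 - (1/9)q = 322/13 + (2/13)q gives q* = 21 and p* = 28.
With the rebate, buyers effectively pay pb = ps − 7, where ps is the price sellers receive.
On the curves, pb = 91/3 - (1/9)q and ps = 322/13 + (2/13)q; the wedge ps − pb = 7 gives 322/13 + (2/13)q − (91/3 - (1/9)q) = 7, so q' = 1470/31.
Then pb = 91/3 − (1/9)·(1470/31) = 777/31 and ps = 322/13 + (2/13)·(1470/31) = 994/31.
The subsidy expands output by 1470/31 − 21 = 819/31 past the efficient level; on those units the gap between marginal cost and willingness to pay runs from 0 up to 7.
DWL = ½ × 7 × 819/31 = 5733/62.

Deadweight loss = 5733/62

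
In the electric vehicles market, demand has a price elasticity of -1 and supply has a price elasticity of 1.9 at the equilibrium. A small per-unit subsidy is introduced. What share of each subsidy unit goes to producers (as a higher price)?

For a small subsidy around the equilibrium, the benefit split depends on the relative slopes, which at a point are proportional to the elasticities.
Buyer share = εs/(εs + |εd|) = 1.9/(1.9 + 1) = 19/29; seller share = |εd|/(εs + |εd|) = 10/29.
So producers capture 10/29 of the subsidy.

Producer share = 10/29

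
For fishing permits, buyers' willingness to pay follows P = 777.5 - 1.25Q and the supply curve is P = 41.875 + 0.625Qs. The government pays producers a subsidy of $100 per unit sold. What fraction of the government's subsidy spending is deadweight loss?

DWL / government spending = 80/1337

Pre-subsidy: 777.5 - 1.25Q = 41.875 + 0.625Q gives Q* = 1177/3 and P* = 3445/12.
With the subsidy, sellers receive Ps = Pb + 100 for each unit, where Pb is the price buyers pay.
On the curves, Pb = 777.5 - 1.25Q and Ps = 41.875 + 0.625Q; the wedge Ps − Pb = 100 gives 41.875 + 0.625Q − (777.5 - 1.25Q) = 100, so Q' = 1337/3.
Then Pb = 777.5 − 1.25·(1337/3) = 2645/12 and Ps = 41.875 + 0.625·(1337/3) = 3845/12.
ΔCS = ½(1177/3 + 1337/3)(3445/12 − 2645/12) = 83800/3; ΔPS = ½(1177/3 + 1337/3)(3845/12 − 3445/12) = 41900/3.
Government spending = 100 × 1337/3 = 133700/3.
DWL = ½ × 100 × (1337/3 − 1177/3) = 8000/3; fraction = (8000/3) / (133700/3) = 80/1337.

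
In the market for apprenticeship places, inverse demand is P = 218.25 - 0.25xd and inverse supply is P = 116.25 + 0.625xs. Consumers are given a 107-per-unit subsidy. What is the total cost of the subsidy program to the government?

Pre-subsidy: 218.25 - 0.25x = 116.25 + 0.625x gives x* = 816/7 and P* = 5295/28.
With the rebate, buyers effectively pay Pb = Ps − 107, where Ps is the price sellers receive.
On the curves, Pb = 218.25 - 0.25x and Ps = 116.25 + 0.625x; the wedge Ps − Pb = 107 gives 116.25 + 0.625x − (218.25 - 0.25x) = 107, so x' = 1672/7.
Then Pb = 218.25 − 0.25·(1672/7) = 4439/28 and Ps = 116.25 + 0.625·(1672/7) = 7435/28.
Government outlay = subsidy × quantity = 107 × 1672/7 = 178904/7.

Government cost = 178904/7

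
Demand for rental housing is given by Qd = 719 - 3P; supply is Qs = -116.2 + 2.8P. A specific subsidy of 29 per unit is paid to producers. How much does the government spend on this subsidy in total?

Government cost = 9541

Pre-subsidy: 719 - 3P = -116.2 + 2.8P gives P* = 144, Q* = 287.
With the subsidy, sellers receive Ps = Pb + 29 for each unit, where Pb is the price buyers pay.
Supply in terms of Pb becomes Qs = -116.2 + 2.8(Pb + 29) = -35 + 2.8Pb. Setting this equal to demand: 719 - 3Pb = -35 + 2.8Pb, so Pb = 130.
Sellers receive Ps = 130 + 29 = 159; Q' = 719 − 3·130 = 329.
Government outlay = subsidy × quantity = 29 × 329 = 9541.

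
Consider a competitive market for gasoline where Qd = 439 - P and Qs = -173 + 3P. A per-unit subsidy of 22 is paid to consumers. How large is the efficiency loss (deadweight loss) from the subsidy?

Deadweight loss = 181.5

Pre-subsidy: 439 - P = -173 + 3P gives P* = 153, Q* = 286.
With the rebate, buyers effectively pay Pb = Ps − 22, where Ps is the price sellers receive.
Demand in terms of Ps becomes Qd = 439 − 1(Ps − 22) = 461 - Ps. Setting this equal to supply: 461 - Ps = -173 + 3Ps, so Ps = 158.5.
Buyers pay Pb = 158.5 − 22 = 136.5; Q' = -173 + 3·158.5 = 302.5.
The subsidy expands output by 302.5 − 286 = 16.5 past the efficient level; on those units the gap between marginal cost and willingness to pay runs from 0 up to 22.
DWL = ½ × 22 × 16.5 = 181.5.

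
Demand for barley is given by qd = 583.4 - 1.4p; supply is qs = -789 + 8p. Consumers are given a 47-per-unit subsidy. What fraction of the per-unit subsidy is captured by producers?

Pre-subsidy: 583.4 - 1.4p = -789 + 8p gives p* = 146, q* = 379.
With the rebate, buyers effectively pay pb = ps − 47, where ps is the price sellers receive.
Demand in terms of ps becomes qd = 583.4 − 1.4(ps − 47) = 649.2 - 1.4ps. Setting this equal to supply: 649.2 - 1.4ps = -789 + 8ps, so ps = 153.
Buyers pay pb = 153 − 47 = 106; q' = -789 + 8·153 = 435.
Buyers' price falls by p* − pb = 146 − 106 = 40; sellers' price rises by ps − p* = 153 − 146 = 7.
So producers capture 7/47 = 7/47 of each unit of subsidy.

Producer share = 7/47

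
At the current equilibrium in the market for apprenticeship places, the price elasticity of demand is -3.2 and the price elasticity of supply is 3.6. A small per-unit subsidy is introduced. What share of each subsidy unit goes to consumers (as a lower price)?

Consumer share = 9/17

For a small subsidy around the equilibrium, the benefit split depends on the relative slopes, which at a point are proportional to the elasticities.
Buyer share = εs/(εs + |εd|) = 3.6/(3.6 + 3.2) = 9/17; seller share = |εd|/(εs + |εd|) = 8/17.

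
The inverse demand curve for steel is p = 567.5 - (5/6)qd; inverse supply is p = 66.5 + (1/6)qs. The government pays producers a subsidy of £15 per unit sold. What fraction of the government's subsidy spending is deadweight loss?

Pre-subsidy: 567.5 - (5/6)q = 66.5 + (1/6)q gives q* = 501 and p* = 150.
With the subsidy, sellers receive ps = pb + 15 for each unit, where pb is the price buyers pay.
On the curves, pb = 567.5 - (5/6)q and ps = 66.5 + (1/6)q; the wedge ps − pb = 15 gives 66.5 + (1/6)q − (567.5 - (5/6)q) = 15, so q' = 516.
Then pb = 567.5 − (5/6)·516 = 137.5 and ps = 66.5 + (1/6)·516 = 152.5.
ΔCS = ½(501 + 516)(150 − 137.5) = 6356.25; ΔPS = ½(501 + 516)(152.5 − 150) = 1271.25.
Government spending = 15 × 516 = 7740.
DWL = ½ × 15 × (516 − 501) = 112.5; fraction = 112.5 / 7740 = 5/344.

DWL / government spending = 5/344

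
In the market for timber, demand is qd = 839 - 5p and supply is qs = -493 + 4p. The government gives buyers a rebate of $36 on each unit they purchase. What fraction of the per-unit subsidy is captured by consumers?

Consumer share = 4/9

Pre-subsidy: 839 - 5p = -493 + 4p gives p* = 148, q* = 99.
With the rebate, buyers effectively pay pb = ps − 36, where ps is the price sellers receive.
Demand in terms of ps becomes qd = 839 − 5(ps − 36) = 1019 - 5ps. Setting this equal to supply: 1019 - 5ps = -493 + 4ps, so ps = 168.
Buyers pay pb = 168 − 36 = 132; q' = -493 + 4·168 = 179.
Buyers' price falls by p* − pb = 148 − 132 = 16; sellers' price rises by ps − p* = 168 − 148 = 20.
So consumers capture 16/36 = 4/9 of each unit of subsidy.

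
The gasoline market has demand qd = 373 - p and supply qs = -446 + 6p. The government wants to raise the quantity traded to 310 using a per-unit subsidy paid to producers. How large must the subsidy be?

Required subsidy s = 63 per unit

At q = 310, invert demand for the buyer price: pb = (373 − 310)/1 = 63; invert supply for the seller price: ps = (310 − (-446))/6 = 126.
The subsidy must fill the gap: s = ps − pb = 126 − 63 = 63.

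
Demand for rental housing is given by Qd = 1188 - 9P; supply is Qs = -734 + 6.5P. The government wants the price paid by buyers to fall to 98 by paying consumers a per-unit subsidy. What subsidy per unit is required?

Required subsidy s = 62 per unit

At a buyer price of 98, quantity demanded is 1188 − 9·98 = 306.
Sellers supply 306 only when they receive Ps with -734 + 6.5·Ps = 306, i.e. Ps = 160.
s = Ps − Pb = 160 − 98 = 62.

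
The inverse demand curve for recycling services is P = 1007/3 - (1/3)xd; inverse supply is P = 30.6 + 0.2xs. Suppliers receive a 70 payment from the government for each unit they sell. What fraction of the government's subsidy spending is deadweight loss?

Pre-subsidy: 1007/3 - (1/3)x = 30.6 + 0.2x gives x* = 572 and P* = 145.
With the subsidy, sellers receive Ps = Pb + 70 for each unit, where Pb is the price buyers pay.
On the curves, Pb = 1007/3 - (1/3)x and Ps = 30.6 + 0.2x; the wedge Ps − Pb = 70 gives 30.6 + 0.2x − (1007/3 - (1/3)x) = 70, so x' = 703.25.
Then Pb = 1007/3 − (1/3)·703.25 = 101.25 and Ps = 30.6 + 0.2·703.25 = 171.25.
ΔCS = ½(572 + 703.25)(145 − 101.25) = 27896.09375; ΔPS = ½(572 + 703.25)(171.25 − 145) = 16737.65625.
Government spending = 70 × 703.25 = 49227.5.
DWL = ½ × 70 × (703.25 − 572) = 4593.75; fraction = 4593.75 / 49227.5 = 525/5626.

DWL / government spending = 525/5626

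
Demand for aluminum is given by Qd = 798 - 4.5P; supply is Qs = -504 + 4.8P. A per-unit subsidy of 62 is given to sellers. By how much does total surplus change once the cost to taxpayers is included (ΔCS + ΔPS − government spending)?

Net change in total surplus = -4464

Pre-subsidy: 798 - 4.5P = -504 + 4.8P gives P* = 140, Q* = 168.
With the subsidy, sellers receive Ps = Pb + 62 for each unit, where Pb is the price buyers pay.
Supply in terms of Pb becomes Qs = -504 + 4.8(Pb + 62) = -206.4 + 4.8Pb. Setting this equal to demand: 798 - 4.5Pb = -206.4 + 4.8Pb, so Pb = 108.
Sellers receive Ps = 108 + 62 = 170; Q' = 798 − 4.5·108 = 312.
ΔCS = ½(168 + 312)(140 − 108) = 7680; ΔPS = ½(168 + 312)(170 − 140) = 7200.
Government spending = 62 × 312 = 19344.
Net change = 7680 + 7200 − 19344 = -4464. The loss equals the DWL triangle ½·62·144.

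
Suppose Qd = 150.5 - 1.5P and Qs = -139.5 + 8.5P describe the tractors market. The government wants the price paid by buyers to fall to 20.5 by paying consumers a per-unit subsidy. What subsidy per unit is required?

Required subsidy s = 10 per unit

At a buyer price of 20.5, quantity demanded is 150.5 − 1.5·20.5 = 119.75.
Sellers supply 119.75 only when they receive Ps with -139.5 + 8.5·Ps = 119.75, i.e. Ps = 30.5.
s = Ps − Pb = 30.5 − 20.5 = 10.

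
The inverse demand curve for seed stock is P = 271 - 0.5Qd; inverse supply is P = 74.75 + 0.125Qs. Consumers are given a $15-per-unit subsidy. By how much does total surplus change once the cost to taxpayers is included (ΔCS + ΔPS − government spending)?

Net change in total surplus = -$180

Pre-subsidy: 271 - 0.5Q = 74.75 + 0.125Q gives Q* = 314 and P* = 114.
With the rebate, buyers effectively pay Pb = Ps − 15, where Ps is the price sellers receive.
On the curves, Pb = 271 - 0.5Q and Ps = 74.75 + 0.125Q; the wedge Ps − Pb = 15 gives 74.75 + 0.125Q − (271 - 0.5Q) = 15, so Q' = 338.
Then Pb = 271 − 0.5·338 = 102 and Ps = 74.75 + 0.125·338 = 117.
ΔCS = ½(314 + 338)(114 − 102) = 3912; ΔPS = ½(314 + 338)(117 − 114) = 978.
Government spending = 15 × 338 = 5070.
Net change = 3912 + 978 − 5070 = -180. The loss equals the DWL triangle ½·15·24.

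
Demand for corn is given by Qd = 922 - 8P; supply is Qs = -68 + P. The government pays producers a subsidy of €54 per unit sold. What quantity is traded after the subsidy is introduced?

Pre-subsidy: 922 - 8P = -68 + P gives P* = 110, Q* = 42.
With the subsidy, sellers receive Ps = Pb + 54 for each unit, where Pb is the price buyers pay.
Supply in terms of Pb becomes Qs = -68 + 1(Pb + 54) = -14 + Pb. Setting this equal to demand: 922 - 8Pb = -14 + Pb, so Pb = 104.
Sellers receive Ps = 104 + 54 = 158; Q' = 922 − 8·104 = 90.

Q' = 90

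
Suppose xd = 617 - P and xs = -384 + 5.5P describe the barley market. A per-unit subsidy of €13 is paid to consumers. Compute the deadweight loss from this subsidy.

Deadweight loss = €71.5

Pre-subsidy: 617 - P = -384 + 5.5P gives P* = 154, x* = 463.
With the rebate, buyers effectively pay Pb = Ps − 13, where Ps is the price sellers receive.
Demand in terms of Ps becomes xd = 617 − 1(Ps − 13) = 630 - Ps. Setting this equal to supply: 630 - Ps = -384 + 5.5Ps, so Ps = 156.
Buyers pay Pb = 156 − 13 = 143; x' = -384 + 5.5·156 = 474.
The subsidy expands output by 474 − 463 = 11 past the efficient level; on those units the gap between marginal cost and willingness to pay runs from 0 up to 13.
DWL = ½ × 13 × 11 = 71.5.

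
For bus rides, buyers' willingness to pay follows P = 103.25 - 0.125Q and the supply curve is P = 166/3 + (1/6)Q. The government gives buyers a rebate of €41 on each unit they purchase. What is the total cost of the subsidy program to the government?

Pre-subsidy: 103.25 - 0.125Q = 166/3 + (1/6)Q gives Q* = 1150/7 and P* = 579/7.
With the rebate, buyers effectively pay Pb = Ps − 41, where Ps is the price sellers receive.
On the curves, Pb = 103.25 - 0.125Q and Ps = 166/3 + (1/6)Q; the wedge Ps − Pb = 41 gives 166/3 + (1/6)Q − (103.25 - 0.125Q) = 41, so Q' = 2134/7.
Then Pb = 103.25 − 0.125·(2134/7) = 456/7 and Ps = 166/3 + (1/6)·(2134/7) = 743/7.
Government outlay = subsidy × quantity = 41 × 2134/7 = 87494/7.

Government cost = 87494/7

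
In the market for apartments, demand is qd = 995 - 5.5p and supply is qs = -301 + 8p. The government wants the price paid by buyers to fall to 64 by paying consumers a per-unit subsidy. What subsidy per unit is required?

At a buyer price of 64, quantity demanded is 995 − 5.5·64 = 643.
Sellers supply 643 only when they receive ps with -301 + 8·ps = 643, i.e. ps = 118.
s = ps − pb = 118 − 64 = 54.

Required subsidy s = 54 per unit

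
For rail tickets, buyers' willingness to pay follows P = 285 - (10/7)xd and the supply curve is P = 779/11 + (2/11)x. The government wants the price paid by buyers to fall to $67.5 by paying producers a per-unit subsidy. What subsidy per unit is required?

Required subsidy s = $31 per unit

At a buyer price of 67.5, quantity demanded is 199.5 − 0.7·67.5 = 152.25.
Sellers supply 152.25 only when they receive Ps = 779/11 + (2/11)·152.25 = 98.5.
s = Ps − Pb = 98.5 − 67.5 = 31.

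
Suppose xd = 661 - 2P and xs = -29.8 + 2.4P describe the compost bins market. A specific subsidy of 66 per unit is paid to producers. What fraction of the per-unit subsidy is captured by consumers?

Pre-subsidy: 661 - 2P = -29.8 + 2.4P gives P* = 157, x* = 347.
With the subsidy, sellers receive Ps = Pb + 66 for each unit, where Pb is the price buyers pay.
Supply in terms of Pb becomes xs = -29.8 + 2.4(Pb + 66) = 128.6 + 2.4Pb. Setting this equal to demand: 661 - 2Pb = 128.6 + 2.4Pb, so Pb = 121.
Sellers receive Ps = 121 + 66 = 187; x' = 661 − 2·121 = 419.
Buyers' price falls by P* − Pb = 157 − 121 = 36; sellers' price rises by Ps − P* = 187 − 157 = 30.
So consumers capture 36/66 = 6/11 of each unit of subsidy.

Consumer share = 6/11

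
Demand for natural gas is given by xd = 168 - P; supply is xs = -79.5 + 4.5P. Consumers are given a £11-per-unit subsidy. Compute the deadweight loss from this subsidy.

Pre-subsidy: 168 - P = -79.5 + 4.5P gives P* = 45, x* = 123.
With the rebate, buyers effectively pay Pb = Ps − 11, where Ps is the price sellers receive.
Demand in terms of Ps becomes xd = 168 − 1(Ps − 11) = 179 - Ps. Setting this equal to supply: 179 - Ps = -79.5 + 4.5Ps, so Ps = 47.
Buyers pay Pb = 47 − 11 = 36; x' = -79.5 + 4.5·47 = 132.
The subsidy expands output by 132 − 123 = 9 past the efficient level; on those units the gap between marginal cost and willingness to pay runs from 0 up to 11.
DWL = ½ × 11 × 9 = 49.5.

Deadweight loss = £49.5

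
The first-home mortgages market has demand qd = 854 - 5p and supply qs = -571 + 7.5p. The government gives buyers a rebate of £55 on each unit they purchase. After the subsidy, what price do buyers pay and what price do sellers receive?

Pre-subsidy: 854 - 5p = -571 + 7.5p gives p* = 114, q* = 284.
With the rebate, buyers effectively pay pb = ps − 55, where ps is the price sellers receive.
Demand in terms of ps becomes qd = 854 − 5(ps − 55) = 1129 - 5ps. Setting this equal to supply: 1129 - 5ps = -571 + 7.5ps, so ps = 136.
Buyers pay pb = 136 − 55 = 81; q' = -571 + 7.5·136 = 449.

Buyers pay £81; sellers receive £136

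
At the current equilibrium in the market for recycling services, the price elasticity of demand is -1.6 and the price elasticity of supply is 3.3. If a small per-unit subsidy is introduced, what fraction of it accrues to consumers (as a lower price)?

Consumer share = 33/49

For a small subsidy around the equilibrium, the benefit split depends on the relative slopes, which at a point are proportional to the elasticities.
Buyer share = εs/(εs + |εd|) = 3.3/(3.3 + 1.6) = 33/49; seller share = |εd|/(εs + |εd|) = 16/49.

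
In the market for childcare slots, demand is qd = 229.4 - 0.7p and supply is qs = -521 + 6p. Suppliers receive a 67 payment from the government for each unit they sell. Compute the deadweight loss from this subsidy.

Deadweight loss = 1407

Pre-subsidy: 229.4 - 0.7p = -521 + 6p gives p* = 112, q* = 151.
With the subsidy, sellers receive ps = pb + 67 for each unit, where pb is the price buyers pay.
Supply in terms of pb becomes qs = -521 + 6(pb + 67) = -119 + 6pb. Setting this equal to demand: 229.4 - 0.7pb = -119 + 6pb, so pb = 52.
Sellers receive ps = 52 + 67 = 119; q' = 229.4 − 0.7·52 = 193.
The subsidy expands output by 193 − 151 = 42 past the efficient level; on those units the gap between marginal cost and willingness to pay runs from 0 up to 67.
DWL = ½ × 67 × 42 = 1407.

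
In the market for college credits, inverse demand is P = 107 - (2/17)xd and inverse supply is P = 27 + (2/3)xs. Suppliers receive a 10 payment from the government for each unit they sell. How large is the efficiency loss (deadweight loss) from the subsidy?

Deadweight loss = 63.75

Pre-subsidy: 107 - (2/17)x = 27 + (2/3)x gives x* = 102 and P* = 95.
With the subsidy, sellers receive Ps = Pb + 10 for each unit, where Pb is the price buyers pay.
On the curves, Pb = 107 - (2/17)x and Ps = 27 + (2/3)x; the wedge Ps − Pb = 10 gives 27 + (2/3)x − (107 - (2/17)x) = 10, so x' = 114.75.
Then Pb = 107 − (2/17)·114.75 = 93.5 and Ps = 27 + (2/3)·114.75 = 103.5.
The subsidy expands output by 114.75 − 102 = 12.75 past the efficient level; on those units the gap between marginal cost and willingness to pay runs from 0 up to 10.
DWL = ½ × 10 × 12.75 = 63.75.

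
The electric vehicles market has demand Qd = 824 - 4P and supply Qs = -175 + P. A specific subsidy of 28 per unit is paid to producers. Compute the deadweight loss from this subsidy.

Deadweight loss = 313.6

Pre-subsidy: 824 - 4P = -175 + P gives P* = 199.8, Q* = 24.8.
With the subsidy, sellers receive Ps = Pb + 28 for each unit, where Pb is the price buyers pay.
Supply in terms of Pb becomes Qs = -175 + 1(Pb + 28) = -147 + Pb. Setting this equal to demand: 824 - 4Pb = -147 + Pb, so Pb = 194.2.
Sellers receive Ps = 194.2 + 28 = 222.2; Q' = 824 − 4·194.2 = 47.2.
The subsidy expands output by 47.2 − 24.8 = 22.4 past the efficient level; on those units the gap between marginal cost and willingness to pay runs from 0 up to 28.
DWL = ½ × 28 × 22.4 = 313.6.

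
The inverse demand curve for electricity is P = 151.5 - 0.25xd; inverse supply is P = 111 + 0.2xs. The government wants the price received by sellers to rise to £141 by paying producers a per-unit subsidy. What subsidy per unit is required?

Required subsidy s = £27 per unit

At a seller price of 141, quantity supplied is -555 + 5·141 = 150.
Buyers absorb 150 only when they pay Pb = 151.5 − 0.25·150 = 114.
s = Ps − Pb = 141 − 114 = 27.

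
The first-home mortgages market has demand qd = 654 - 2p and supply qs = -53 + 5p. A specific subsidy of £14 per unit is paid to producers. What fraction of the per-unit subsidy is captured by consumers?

Consumer share = 5/7

Pre-subsidy: 654 - 2p = -53 + 5p gives p* = 101, q* = 452.
With the subsidy, sellers receive ps = pb + 14 for each unit, where pb is the price buyers pay.
Supply in terms of pb becomes qs = -53 + 5(pb + 14) = 17 + 5pb. Setting this equal to demand: 654 - 2pb = 17 + 5pb, so pb = 91.
Sellers receive ps = 91 + 14 = 105; q' = 654 − 2·91 = 472.
Buyers' price falls by p* − pb = 101 − 91 = 10; sellers' price rises by ps − p* = 105 − 101 = 4.
So consumers capture 10/14 = 5/7 of each unit of subsidy.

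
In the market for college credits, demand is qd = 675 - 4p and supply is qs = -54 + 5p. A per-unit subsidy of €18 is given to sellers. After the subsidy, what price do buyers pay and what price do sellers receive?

Buyers pay €71; sellers receive €89

Pre-subsidy: 675 - 4p = -54 + 5p gives p* = 81, q* = 351.
With the subsidy, sellers receive ps = pb + 18 for each unit, where pb is the price buyers pay.
Supply in terms of pb becomes qs = -54 + 5(pb + 18) = 36 + 5pb. Setting this equal to demand: 675 - 4pb = 36 + 5pb, so pb = 71.
Sellers receive ps = 71 + 18 = 89; q' = 675 − 4·71 = 391.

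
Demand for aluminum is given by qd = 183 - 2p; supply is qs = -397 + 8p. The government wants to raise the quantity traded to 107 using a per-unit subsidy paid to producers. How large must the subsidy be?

Required subsidy s = 25 per unit

At q = 107, invert demand for the buyer price: pb = (183 − 107)/2 = 38; invert supply for the seller price: ps = (107 − (-397))/8 = 63.
The subsidy must fill the gap: s = ps − pb = 63 − 38 = 25.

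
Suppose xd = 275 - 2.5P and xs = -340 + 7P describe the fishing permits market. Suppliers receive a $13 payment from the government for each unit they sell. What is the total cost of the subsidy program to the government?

Pre-subsidy: 275 - 2.5P = -340 + 7P gives P* = 1230/19, x* = 2150/19.
With the subsidy, sellers receive Ps = Pb + 13 for each unit, where Pb is the price buyers pay.
Supply in terms of Pb becomes xs = -340 + 7(Pb + 13) = -249 + 7Pb. Setting this equal to demand: 275 - 2.5Pb = -249 + 7Pb, so Pb = 1048/19.
Sellers receive Ps = 1048/19 + 13 = 1295/19; x' = 275 − 2.5·(1048/19) = 2605/19.
Government outlay = subsidy × quantity = 13 × 2605/19 = 33865/19.

Government cost = 33865/19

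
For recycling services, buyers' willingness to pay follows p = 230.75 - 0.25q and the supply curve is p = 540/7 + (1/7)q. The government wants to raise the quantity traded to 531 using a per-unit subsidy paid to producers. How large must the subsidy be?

At q = 531, from the demand curve buyers pay pb = 230.75 − 0.25·531 = 98; from the supply curve sellers need ps = 540/7 + (1/7)·531 = 153.
The subsidy must fill the gap: s = ps − pb = 153 − 98 = 55.

Required subsidy s = 55 per unit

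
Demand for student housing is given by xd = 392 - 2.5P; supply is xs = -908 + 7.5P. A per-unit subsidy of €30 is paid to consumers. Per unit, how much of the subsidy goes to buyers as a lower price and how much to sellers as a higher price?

Pre-subsidy: 392 - 2.5P = -908 + 7.5P gives P* = 130, x* = 67.
With the rebate, buyers effectively pay Pb = Ps − 30, where Ps is the price sellers receive.
Demand in terms of Ps becomes xd = 392 − 2.5(Ps − 30) = 467 - 2.5Ps. Setting this equal to supply: 467 - 2.5Ps = -908 + 7.5Ps, so Ps = 137.5.
Buyers pay Pb = 137.5 − 30 = 107.5; x' = -908 + 7.5·137.5 = 123.25.
Buyers' price falls by P* − Pb = 130 − 107.5 = 22.5; sellers' price rises by Ps − P* = 137.5 − 130 = 7.5.

Buyers gain €22.5 per unit; sellers gain €7.5 per unit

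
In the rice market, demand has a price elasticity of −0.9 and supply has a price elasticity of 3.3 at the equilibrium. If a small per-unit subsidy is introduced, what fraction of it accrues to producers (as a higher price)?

Producer share = 3/14

For a small subsidy around the equilibrium, the benefit split depends on the relative slopes, which at a point are proportional to the elasticities.
Buyer share = εs/(εs + |εd|) = 3.3/(3.3 + 0.9) = 11/14; seller share = |εd|/(εs + |εd|) = 3/14.
So producers capture 3/14 of the subsidy.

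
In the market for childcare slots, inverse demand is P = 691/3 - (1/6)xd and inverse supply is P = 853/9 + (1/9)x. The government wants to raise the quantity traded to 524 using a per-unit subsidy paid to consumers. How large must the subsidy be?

At x = 524, from the demand curve buyers pay Pb = 691/3 − (1/6)·524 = 143; from the supply curve sellers need Ps = 853/9 + (1/9)·524 = 153.
The subsidy must fill the gap: s = Ps − Pb = 153 − 143 = 10.

Required subsidy s = 10 per unit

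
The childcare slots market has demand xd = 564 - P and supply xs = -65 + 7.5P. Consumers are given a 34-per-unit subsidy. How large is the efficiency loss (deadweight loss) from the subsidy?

Pre-subsidy: 564 - P = -65 + 7.5P gives P* = 74, x* = 490.
With the rebate, buyers effectively pay Pb = Ps − 34, where Ps is the price sellers receive.
Demand in terms of Ps becomes xd = 564 − 1(Ps − 34) = 598 - Ps. Setting this equal to supply: 598 - Ps = -65 + 7.5Ps, so Ps = 78.
Buyers pay Pb = 78 − 34 = 44; x' = -65 + 7.5·78 = 520.
The subsidy expands output by 520 − 490 = 30 past the efficient level; on those units the gap between marginal cost and willingness to pay runs from 0 up to 34.
DWL = ½ × 34 × 30 = 510.

Deadweight loss = 510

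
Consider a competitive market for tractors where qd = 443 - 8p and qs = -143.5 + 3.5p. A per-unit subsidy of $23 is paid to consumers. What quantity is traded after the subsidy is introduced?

q' = 91

Pre-subsidy: 443 - 8p = -143.5 + 3.5p gives p* = 51, q* = 35.
With the rebate, buyers effectively pay pb = ps − 23, where ps is the price sellers receive.
Demand in terms of ps becomes qd = 443 − 8(ps − 23) = 627 - 8ps. Setting this equal to supply: 627 - 8ps = -143.5 + 3.5ps, so ps = 67.
Buyers pay pb = 67 − 23 = 44; q' = -143.5 + 3.5·67 = 91.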